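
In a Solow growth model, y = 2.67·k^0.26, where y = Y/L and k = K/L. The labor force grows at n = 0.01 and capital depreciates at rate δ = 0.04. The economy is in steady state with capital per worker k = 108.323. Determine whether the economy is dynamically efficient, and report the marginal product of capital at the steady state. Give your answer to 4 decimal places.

n + δ = 0.01 + 0.04 = 0.05.
MPK = 0.26·2.67·k^(0.26−1) = 0.26·2.67·108.323^(-0.74) ≈ 0.0217.
MPK < 0.05, so the economy is dynamically inefficient (over-saving).

dynamically inefficient; MPK ≈ 0.0217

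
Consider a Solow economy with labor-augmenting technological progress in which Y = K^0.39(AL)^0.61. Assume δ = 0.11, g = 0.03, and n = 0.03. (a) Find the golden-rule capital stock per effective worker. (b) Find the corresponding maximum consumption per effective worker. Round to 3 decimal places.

(a) k_gold ≈ 3.901; (b) c_gold ≈ 1.037

Capital per effective worker breaks even when investment replaces (n + g + δ)·k; here n + g + δ = 0.17.
Maximizing c = f(k) − (n+g+δ)·k gives f'(k) = n+g+δ, i.e. 0.39·k^(0.39−1) = 0.17, so k_gold = (0.39/0.17)^(1/0.61) ≈ 3.9010.
y_gold = 3.9010^0.39 ≈ 1.7004; c_gold = y_gold − 0.17·k_gold ≈ 1.0373.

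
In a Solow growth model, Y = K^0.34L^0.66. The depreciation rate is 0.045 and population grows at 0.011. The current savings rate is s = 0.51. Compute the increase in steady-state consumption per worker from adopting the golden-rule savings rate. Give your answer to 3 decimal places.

The effective depreciation rate is n + δ = 0.011 + 0.045 = 0.056.
Current steady state (s = 0.51): k* = (0.51/0.056)^(1/0.66) ≈ 28.4190, y* = 28.4190^0.34 ≈ 3.1205, c* = (1−0.51)·3.1205 ≈ 1.5291.
Maximizing c = f(k) − (n+δ)·k gives f'(k) = n+δ, i.e. 0.34·k^(0.34−1) = 0.056, so k_gold = (0.34/0.056)^(1/0.66) ≈ 15.3746.
y_gold = 15.3746^0.34 ≈ 2.5323, c_gold = y_gold − 0.056·k_gold ≈ 1.6713.
Gain: Δc = 1.6713 − 1.5291 ≈ 0.1423.

Δc ≈ 0.142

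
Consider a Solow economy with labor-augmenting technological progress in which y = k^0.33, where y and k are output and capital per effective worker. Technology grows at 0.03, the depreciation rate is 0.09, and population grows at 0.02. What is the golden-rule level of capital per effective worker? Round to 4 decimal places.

n + g + δ = 0.02 + 0.03 + 0.09 = 0.14.
At the golden rule the marginal product of capital equals n+g+δ: 0.33·k^(0.33−1) = 0.14. Solving, k_gold = (0.33/0.14)^(1/0.67) ≈ 3.5958.

k_gold ≈ 3.5958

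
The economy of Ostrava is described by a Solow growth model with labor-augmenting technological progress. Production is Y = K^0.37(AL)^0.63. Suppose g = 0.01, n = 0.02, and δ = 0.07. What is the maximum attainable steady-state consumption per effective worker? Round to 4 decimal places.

c_gold ≈ 1.3585

The effective depreciation rate is n + g + δ = 0.02 + 0.01 + 0.07 = 0.1.
Golden rule sets MPK = n+g+δ: 0.37·k^(0.37−1) = 0.1, so k_gold = (0.37/0.1)^(1/0.63) ≈ 7.9782.
y_gold = 7.9782^0.37 ≈ 2.1563.
c_gold = y_gold − (n+g+δ)·k_gold = 2.1563 − 0.1·7.9782 ≈ 1.3585.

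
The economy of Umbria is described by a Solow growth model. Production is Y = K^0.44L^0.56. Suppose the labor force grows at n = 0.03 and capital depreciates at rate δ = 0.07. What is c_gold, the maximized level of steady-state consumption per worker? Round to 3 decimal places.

The effective depreciation rate is n + δ = 0.03 + 0.07 = 0.1.
At the golden rule the marginal product of capital equals n+δ: 0.44·k^(0.44−1) = 0.1. Solving, k_gold = (0.44/0.1)^(1/0.56) ≈ 14.0936.
y_gold = 14.0936^0.44 ≈ 3.2031.
c_gold = y_gold − (n+δ)·k_gold = 3.2031 − 0.1·14.0936 ≈ 1.7937.

c_gold ≈ 1.794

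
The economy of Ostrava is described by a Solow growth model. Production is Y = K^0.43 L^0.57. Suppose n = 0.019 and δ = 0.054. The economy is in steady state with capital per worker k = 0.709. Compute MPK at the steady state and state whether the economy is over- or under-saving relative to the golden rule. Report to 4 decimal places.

under-saving; MPK ≈ 0.5231

The effective depreciation rate is n + δ = 0.019 + 0.054 = 0.073.
MPK = 0.43·k^(0.43−1) = 0.43·0.709^(-0.57) ≈ 0.5231.
MPK > 0.073, so the economy is dynamically efficient (under-saving).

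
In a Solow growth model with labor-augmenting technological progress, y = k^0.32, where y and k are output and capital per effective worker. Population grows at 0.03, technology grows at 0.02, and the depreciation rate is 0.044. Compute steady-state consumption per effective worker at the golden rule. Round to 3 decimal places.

Capital per effective worker breaks even when investment replaces (n + g + δ)·k; here n + g + δ = 0.094.
Golden rule sets MPK = n+g+δ: 0.32·k^(0.32−1) = 0.094, so k_gold = (0.32/0.094)^(1/0.68) ≈ 6.0588.
y_gold = 6.0588^0.32 ≈ 1.7798.
c_gold = y_gold − (n+g+δ)·k_gold = 1.7798 − 0.094·6.0588 ≈ 1.2102.

c_gold ≈ 1.210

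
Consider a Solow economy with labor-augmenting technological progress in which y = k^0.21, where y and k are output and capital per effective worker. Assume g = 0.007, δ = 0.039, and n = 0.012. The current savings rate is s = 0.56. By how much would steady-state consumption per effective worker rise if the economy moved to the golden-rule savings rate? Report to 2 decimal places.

n + g + δ = 0.012 + 0.007 + 0.039 = 0.058.
Current steady state (s = 0.56): k* = (0.56/0.058)^(1/0.79) ≈ 17.6413, y* = 17.6413^0.21 ≈ 1.8271, c* = (1−0.56)·1.8271 ≈ 0.8039.
Maximizing c = f(k) − (n+g+δ)·k gives f'(k) = n+g+δ, i.e. 0.21·k^(0.21−1) = 0.058, so k_gold = (0.21/0.058)^(1/0.79) ≈ 5.0972.
y_gold = 5.0972^0.21 ≈ 1.4078, c_gold = y_gold − 0.058·k_gold ≈ 1.1122.
Gain: Δc = 1.1122 − 0.8039 ≈ 0.3082.

Δc ≈ 0.31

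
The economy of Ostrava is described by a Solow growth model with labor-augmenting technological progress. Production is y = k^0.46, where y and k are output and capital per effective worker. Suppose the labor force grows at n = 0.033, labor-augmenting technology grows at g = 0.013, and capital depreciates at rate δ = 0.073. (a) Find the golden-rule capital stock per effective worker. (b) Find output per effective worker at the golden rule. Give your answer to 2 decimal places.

Break-even investment rate: n + g + δ = 0.033 + 0.013 + 0.073 = 0.119.
Maximizing c = f(k) − (n+g+δ)·k gives f'(k) = n+g+δ, i.e. 0.46·k^(0.46−1) = 0.119, so k_gold = (0.46/0.119)^(1/0.54) ≈ 12.2300.
y_gold = 12.2300^0.46 ≈ 3.1639.

(a) k_gold ≈ 12.23; (b) y_gold ≈ 3.16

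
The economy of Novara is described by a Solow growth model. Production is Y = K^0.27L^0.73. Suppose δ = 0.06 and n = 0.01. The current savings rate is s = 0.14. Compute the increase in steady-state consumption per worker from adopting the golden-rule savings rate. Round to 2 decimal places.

Δc ≈ 0.09

The effective depreciation rate is n + δ = 0.01 + 0.06 = 0.07.
Current steady state (s = 0.14): k* = (0.14/0.07)^(1/0.73) ≈ 2.5845, y* = 2.5845^0.27 ≈ 1.2922, c* = (1−0.14)·1.2922 ≈ 1.1113.
Setting f'(k) = n+δ gives 0.27·k^(0.27−1) = 0.07, hence k_gold = (0.27/0.07)^(1/0.73) ≈ 6.3548.
y_gold = 6.3548^0.27 ≈ 1.6475, c_gold = y_gold − 0.07·k_gold ≈ 1.2027.
Gain: Δc = 1.2027 − 1.1113 ≈ 0.0914.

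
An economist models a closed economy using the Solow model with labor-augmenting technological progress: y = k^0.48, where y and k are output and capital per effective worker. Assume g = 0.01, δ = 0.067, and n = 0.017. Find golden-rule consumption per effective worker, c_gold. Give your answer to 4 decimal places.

Break-even investment rate: n + g + δ = 0.017 + 0.01 + 0.067 = 0.094.
Golden rule sets MPK = n+g+δ: 0.48·k^(0.48−1) = 0.094, so k_gold = (0.48/0.094)^(1/0.52) ≈ 23.0015.
y_gold = 23.0015^0.48 ≈ 4.5045.
c_gold = y_gold − (n+g+δ)·k_gold = 4.5045 − 0.094·23.0015 ≈ 2.3423.

c_gold ≈ 2.3423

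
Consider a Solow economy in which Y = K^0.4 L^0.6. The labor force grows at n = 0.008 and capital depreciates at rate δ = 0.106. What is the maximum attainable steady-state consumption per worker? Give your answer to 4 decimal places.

c_gold ≈ 1.3854

Break-even investment rate: n + δ = 0.008 + 0.106 = 0.114.
Maximizing c = f(k) − (n+δ)·k gives f'(k) = n+δ, i.e. 0.4·k^(0.4−1) = 0.114, so k_gold = (0.4/0.114)^(1/0.6) ≈ 8.1020.
y_gold = 8.1020^0.4 ≈ 2.3091.
c_gold = y_gold − (n+δ)·k_gold = 2.3091 − 0.114·8.1020 ≈ 1.3854.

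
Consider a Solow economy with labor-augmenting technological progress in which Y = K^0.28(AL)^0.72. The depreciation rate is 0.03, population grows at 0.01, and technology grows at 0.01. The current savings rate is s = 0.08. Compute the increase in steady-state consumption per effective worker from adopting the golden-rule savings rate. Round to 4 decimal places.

Δc ≈ 0.3025

The effective depreciation rate is n + g + δ = 0.01 + 0.01 + 0.03 = 0.05.
Current steady state (s = 0.08): k* = (0.08/0.05)^(1/0.72) ≈ 1.9209, y* = 1.9209^0.28 ≈ 1.2005, c* = (1−0.08)·1.2005 ≈ 1.1045.
Golden rule sets MPK = n+g+δ: 0.28·k^(0.28−1) = 0.05, so k_gold = (0.28/0.05)^(1/0.72) ≈ 10.9433.
y_gold = 10.9433^0.28 ≈ 1.9542, c_gold = y_gold − 0.05·k_gold ≈ 1.4070.
Gain: Δc = 1.4070 − 1.1045 ≈ 0.3025.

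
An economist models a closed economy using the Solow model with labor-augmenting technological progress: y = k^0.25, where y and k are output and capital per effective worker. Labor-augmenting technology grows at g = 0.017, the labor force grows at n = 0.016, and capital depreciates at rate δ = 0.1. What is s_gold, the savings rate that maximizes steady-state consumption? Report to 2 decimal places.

s_gold = 0.25

n + g + δ = 0.016 + 0.017 + 0.1 = 0.133.
At the golden rule MPK = n+g+δ, and in any Cobb-Douglas steady state s = (n+g+δ)·k/y = MPK·k/y = capital's share 0.25.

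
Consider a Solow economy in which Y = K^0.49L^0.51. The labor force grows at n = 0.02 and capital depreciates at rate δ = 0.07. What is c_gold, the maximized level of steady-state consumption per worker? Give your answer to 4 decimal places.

c_gold ≈ 2.5981

Break-even investment rate: n + δ = 0.02 + 0.07 = 0.09.
Maximizing c = f(k) − (n+δ)·k gives f'(k) = n+δ, i.e. 0.49·k^(0.49−1) = 0.09, so k_gold = (0.49/0.09)^(1/0.51) ≈ 27.7362.
y_gold = 27.7362^0.49 ≈ 5.0944.
c_gold = y_gold − (n+δ)·k_gold = 5.0944 − 0.09·27.7362 ≈ 2.5981.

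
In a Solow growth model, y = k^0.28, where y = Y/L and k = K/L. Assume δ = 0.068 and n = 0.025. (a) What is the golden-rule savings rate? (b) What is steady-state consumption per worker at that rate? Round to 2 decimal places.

(a) s_gold = 0.28; (b) c_gold ≈ 1.11

Break-even investment rate: n + δ = 0.025 + 0.068 = 0.093.
For Cobb-Douglas, s_gold equals capital's share: s_gold = 0.28.
Setting f'(k) = n+δ gives 0.28·k^(0.28−1) = 0.093, hence k_gold = (0.28/0.093)^(1/0.72) ≈ 4.6220.
y_gold = 4.6220^0.28 ≈ 1.5352; c_gold = (1−0.28)·y_gold ≈ 1.1053.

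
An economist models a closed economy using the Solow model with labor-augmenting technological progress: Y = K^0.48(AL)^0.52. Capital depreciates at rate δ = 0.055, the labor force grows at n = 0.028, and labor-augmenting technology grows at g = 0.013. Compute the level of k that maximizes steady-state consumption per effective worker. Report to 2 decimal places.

Capital per effective worker breaks even when investment replaces (n + g + δ)·k; here n + g + δ = 0.096.
Setting f'(k) = n+g+δ gives 0.48·k^(0.48−1) = 0.096, hence k_gold = (0.48/0.096)^(1/0.52) ≈ 22.0888.

k_gold ≈ 22.09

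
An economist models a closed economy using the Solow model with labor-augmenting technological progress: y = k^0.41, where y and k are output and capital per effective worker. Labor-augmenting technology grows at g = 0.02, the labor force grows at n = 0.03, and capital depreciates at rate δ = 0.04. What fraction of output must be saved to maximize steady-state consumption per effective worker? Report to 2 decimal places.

Break-even investment rate: n + g + δ = 0.03 + 0.02 + 0.04 = 0.09.
At the golden rule MPK = n+g+δ, and in any Cobb-Douglas steady state s = (n+g+δ)·k/y = MPK·k/y = capital's share 0.41.

s_gold = 0.41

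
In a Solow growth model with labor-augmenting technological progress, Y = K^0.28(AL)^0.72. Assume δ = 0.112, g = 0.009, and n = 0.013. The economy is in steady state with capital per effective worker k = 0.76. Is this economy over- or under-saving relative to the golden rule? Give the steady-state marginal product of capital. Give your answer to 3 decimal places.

under-saving; MPK ≈ 0.341

n + g + δ = 0.013 + 0.009 + 0.112 = 0.134.
MPK = 0.28·k^(0.28−1) = 0.28·0.76^(-0.72) ≈ 0.3412.
MPK > 0.134, so the economy is dynamically efficient (under-saving).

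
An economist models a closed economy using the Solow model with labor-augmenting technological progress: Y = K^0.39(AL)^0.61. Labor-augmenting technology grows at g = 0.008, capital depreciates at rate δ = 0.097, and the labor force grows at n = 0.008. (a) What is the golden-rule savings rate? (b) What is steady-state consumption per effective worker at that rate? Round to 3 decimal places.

Break-even investment rate: n + g + δ = 0.008 + 0.008 + 0.097 = 0.113.
For Cobb-Douglas, s_gold equals capital's share: s_gold = 0.39.
Setting f'(k) = n+g+δ gives 0.39·k^(0.39−1) = 0.113, hence k_gold = (0.39/0.113)^(1/0.61) ≈ 7.6198.
y_gold = 7.6198^0.39 ≈ 2.2078; c_gold = (1−0.39)·y_gold ≈ 1.3468.

(a) s_gold = 0.390; (b) c_gold ≈ 1.347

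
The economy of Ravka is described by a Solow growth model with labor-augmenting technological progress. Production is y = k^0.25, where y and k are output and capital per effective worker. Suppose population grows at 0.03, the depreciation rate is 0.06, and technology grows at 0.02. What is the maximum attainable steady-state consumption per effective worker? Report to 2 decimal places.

c_gold ≈ 0.99

The effective depreciation rate is n + g + δ = 0.03 + 0.02 + 0.06 = 0.11.
Setting f'(k) = n+g+δ gives 0.25·k^(0.25−1) = 0.11, hence k_gold = (0.25/0.11)^(1/0.75) ≈ 2.9881.
y_gold = 2.9881^0.25 ≈ 1.3148.
c_gold = y_gold − (n+g+δ)·k_gold = 1.3148 − 0.11·2.9881 ≈ 0.9861.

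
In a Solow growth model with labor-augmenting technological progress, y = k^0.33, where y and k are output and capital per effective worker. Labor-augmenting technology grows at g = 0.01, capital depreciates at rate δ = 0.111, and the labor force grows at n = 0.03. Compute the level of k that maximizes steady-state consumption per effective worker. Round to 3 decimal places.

k_gold ≈ 3.212

Capital per effective worker breaks even when investment replaces (n + g + δ)·k; here n + g + δ = 0.151.
Golden rule sets MPK = n+g+δ: 0.33·k^(0.33−1) = 0.151, so k_gold = (0.33/0.151)^(1/0.67) ≈ 3.2120.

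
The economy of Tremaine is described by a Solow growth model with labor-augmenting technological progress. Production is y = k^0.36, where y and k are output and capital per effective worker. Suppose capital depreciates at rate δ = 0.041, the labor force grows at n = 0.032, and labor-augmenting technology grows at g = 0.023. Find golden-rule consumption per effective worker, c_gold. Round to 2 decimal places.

Capital per effective worker breaks even when investment replaces (n + g + δ)·k; here n + g + δ = 0.096.
Maximizing c = f(k) − (n+g+δ)·k gives f'(k) = n+g+δ, i.e. 0.36·k^(0.36−1) = 0.096, so k_gold = (0.36/0.096)^(1/0.64) ≈ 7.8872.
y_gold = 7.8872^0.36 ≈ 2.1033.
c_gold = y_gold − (n+g+δ)·k_gold = 2.1033 − 0.096·7.8872 ≈ 1.3461.

c_gold ≈ 1.35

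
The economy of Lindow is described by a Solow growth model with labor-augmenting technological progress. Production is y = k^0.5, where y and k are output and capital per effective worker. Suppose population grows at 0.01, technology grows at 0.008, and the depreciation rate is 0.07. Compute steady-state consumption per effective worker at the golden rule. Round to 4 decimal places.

The effective depreciation rate is n + g + δ = 0.01 + 0.008 + 0.07 = 0.088.
Golden rule sets MPK = n+g+δ: 0.5·k^(0.5−1) = 0.088, so k_gold = (0.5/0.088)^(1/0.5) ≈ 32.2831.
y_gold = 32.2831^0.5 ≈ 5.6818.
c_gold = y_gold − (n+g+δ)·k_gold = 5.6818 − 0.088·32.2831 ≈ 2.8409.

c_gold ≈ 2.8409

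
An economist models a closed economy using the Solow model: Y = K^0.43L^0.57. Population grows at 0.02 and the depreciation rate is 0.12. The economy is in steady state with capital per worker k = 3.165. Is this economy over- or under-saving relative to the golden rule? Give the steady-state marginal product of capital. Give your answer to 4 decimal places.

under-saving; MPK ≈ 0.2230

n + δ = 0.02 + 0.12 = 0.14.
MPK = 0.43·k^(0.43−1) = 0.43·3.165^(-0.57) ≈ 0.2230.
MPK > 0.14, so the economy is dynamically efficient (under-saving).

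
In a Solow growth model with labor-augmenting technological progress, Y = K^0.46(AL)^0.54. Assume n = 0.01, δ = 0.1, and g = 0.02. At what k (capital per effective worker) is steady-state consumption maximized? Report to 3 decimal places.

The effective depreciation rate is n + g + δ = 0.01 + 0.02 + 0.1 = 0.13.
At the golden rule the marginal product of capital equals n+g+δ: 0.46·k^(0.46−1) = 0.13. Solving, k_gold = (0.46/0.13)^(1/0.54) ≈ 10.3830.

k_gold ≈ 10.383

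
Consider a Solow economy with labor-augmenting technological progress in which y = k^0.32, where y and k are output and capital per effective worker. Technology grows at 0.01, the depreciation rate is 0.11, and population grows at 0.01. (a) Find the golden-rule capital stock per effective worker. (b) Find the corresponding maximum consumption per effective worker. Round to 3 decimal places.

(a) k_gold ≈ 3.761; (b) c_gold ≈ 1.039

n + g + δ = 0.01 + 0.01 + 0.11 = 0.13.
At the golden rule the marginal product of capital equals n+g+δ: 0.32·k^(0.32−1) = 0.13. Solving, k_gold = (0.32/0.13)^(1/0.68) ≈ 3.7610.
y_gold = 3.7610^0.32 ≈ 1.5279; c_gold = y_gold − 0.13·k_gold ≈ 1.0390.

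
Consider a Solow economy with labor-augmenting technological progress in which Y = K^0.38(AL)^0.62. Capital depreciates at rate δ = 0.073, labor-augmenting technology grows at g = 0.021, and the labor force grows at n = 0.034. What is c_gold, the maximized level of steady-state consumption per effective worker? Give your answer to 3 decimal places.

c_gold ≈ 1.208

Capital per effective worker breaks even when investment replaces (n + g + δ)·k; here n + g + δ = 0.128.
Golden rule sets MPK = n+g+δ: 0.38·k^(0.38−1) = 0.128, so k_gold = (0.38/0.128)^(1/0.62) ≈ 5.7838.
y_gold = 5.7838^0.38 ≈ 1.9482.
c_gold = y_gold − (n+g+δ)·k_gold = 1.9482 − 0.128·5.7838 ≈ 1.2079.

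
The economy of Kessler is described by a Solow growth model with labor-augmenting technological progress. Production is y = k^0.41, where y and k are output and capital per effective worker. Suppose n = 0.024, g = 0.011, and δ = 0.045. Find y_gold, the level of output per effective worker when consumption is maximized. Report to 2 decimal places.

n + g + δ = 0.024 + 0.011 + 0.045 = 0.08.
Setting f'(k) = n+g+δ gives 0.41·k^(0.41−1) = 0.08, hence k_gold = (0.41/0.08)^(1/0.59) ≈ 15.9541.
Output: y_gold = k_gold^0.41 = 15.9541^0.41 ≈ 3.1130.

y_gold ≈ 3.11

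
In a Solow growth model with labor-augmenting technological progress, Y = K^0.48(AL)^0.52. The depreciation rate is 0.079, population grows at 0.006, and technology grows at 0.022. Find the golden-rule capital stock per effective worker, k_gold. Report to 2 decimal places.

k_gold ≈ 17.93

Break-even investment rate: n + g + δ = 0.006 + 0.022 + 0.079 = 0.107.
At the golden rule the marginal product of capital equals n+g+δ: 0.48·k^(0.48−1) = 0.107. Solving, k_gold = (0.48/0.107)^(1/0.52) ≈ 17.9297.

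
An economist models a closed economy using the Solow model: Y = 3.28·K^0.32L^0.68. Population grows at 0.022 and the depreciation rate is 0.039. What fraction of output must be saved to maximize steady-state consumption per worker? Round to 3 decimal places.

s_gold = 0.320

The effective depreciation rate is n + δ = 0.022 + 0.039 = 0.061.
At the golden rule MPK = n+δ, and in any Cobb-Douglas steady state s = (n+δ)·k/y = MPK·k/y = capital's share 0.32.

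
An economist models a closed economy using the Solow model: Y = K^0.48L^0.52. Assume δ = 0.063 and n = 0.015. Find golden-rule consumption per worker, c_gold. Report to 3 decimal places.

c_gold ≈ 2.783

The effective depreciation rate is n + δ = 0.015 + 0.063 = 0.078.
Setting f'(k) = n+δ gives 0.48·k^(0.48−1) = 0.078, hence k_gold = (0.48/0.078)^(1/0.52) ≈ 32.9298.
y_gold = 32.9298^0.48 ≈ 5.3511.
c_gold = y_gold − (n+δ)·k_gold = 5.3511 − 0.078·32.9298 ≈ 2.7826.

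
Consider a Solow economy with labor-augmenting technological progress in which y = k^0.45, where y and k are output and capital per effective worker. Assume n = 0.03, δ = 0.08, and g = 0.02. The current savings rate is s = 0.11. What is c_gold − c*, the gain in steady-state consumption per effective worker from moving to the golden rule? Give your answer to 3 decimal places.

Δc ≈ 0.743

n + g + δ = 0.03 + 0.02 + 0.08 = 0.13.
Current steady state (s = 0.11): k* = (0.11/0.13)^(1/0.55) ≈ 0.7381, y* = 0.7381^0.45 ≈ 0.8722, c* = (1−0.11)·0.8722 ≈ 0.7763.
At the golden rule the marginal product of capital equals n+g+δ: 0.45·k^(0.45−1) = 0.13. Solving, k_gold = (0.45/0.13)^(1/0.55) ≈ 9.5607.
y_gold = 9.5607^0.45 ≈ 2.7620, c_gold = y_gold − 0.13·k_gold ≈ 1.5191.
Gain: Δc = 1.5191 − 0.7763 ≈ 0.7428.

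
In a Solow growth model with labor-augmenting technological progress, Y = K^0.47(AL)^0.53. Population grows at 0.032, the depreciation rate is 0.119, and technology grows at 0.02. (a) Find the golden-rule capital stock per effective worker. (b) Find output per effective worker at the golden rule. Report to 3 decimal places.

Break-even investment rate: n + g + δ = 0.032 + 0.02 + 0.119 = 0.171.
Setting f'(k) = n+g+δ gives 0.47·k^(0.47−1) = 0.171, hence k_gold = (0.47/0.171)^(1/0.53) ≈ 6.7374.
y_gold = 6.7374^0.47 ≈ 2.4513.

(a) k_gold ≈ 6.737; (b) y_gold ≈ 2.451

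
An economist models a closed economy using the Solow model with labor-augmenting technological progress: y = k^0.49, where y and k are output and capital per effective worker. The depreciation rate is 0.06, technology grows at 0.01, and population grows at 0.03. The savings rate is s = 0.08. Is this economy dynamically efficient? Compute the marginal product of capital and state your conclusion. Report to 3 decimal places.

Capital per effective worker breaks even when investment replaces (n + g + δ)·k; here n + g + δ = 0.1.
Steady-state k*: s·k^0.49 = 0.1·k gives k* = (0.08/0.1)^(1/0.51) ≈ 0.6456.
MPK = 0.49·0.6456^(-0.51) ≈ 0.6125.
MPK > n+g+δ = 0.1, so the economy is dynamically efficient (under-saving).

dynamically efficient; MPK ≈ 0.613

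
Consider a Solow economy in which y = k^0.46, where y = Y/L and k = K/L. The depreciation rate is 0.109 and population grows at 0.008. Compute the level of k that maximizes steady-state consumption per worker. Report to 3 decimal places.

k_gold ≈ 12.620

The effective depreciation rate is n + δ = 0.008 + 0.109 = 0.117.
Golden rule sets MPK = n+δ: 0.46·k^(0.46−1) = 0.117, so k_gold = (0.46/0.117)^(1/0.54) ≈ 12.6200.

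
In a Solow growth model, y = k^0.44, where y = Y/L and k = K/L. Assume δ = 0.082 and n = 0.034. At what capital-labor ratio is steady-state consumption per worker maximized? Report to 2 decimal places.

Break-even investment rate: n + δ = 0.034 + 0.082 = 0.116.
Maximizing c = f(k) − (n+δ)·k gives f'(k) = n+δ, i.e. 0.44·k^(0.44−1) = 0.116, so k_gold = (0.44/0.116)^(1/0.56) ≈ 10.8123.

k_gold ≈ 10.81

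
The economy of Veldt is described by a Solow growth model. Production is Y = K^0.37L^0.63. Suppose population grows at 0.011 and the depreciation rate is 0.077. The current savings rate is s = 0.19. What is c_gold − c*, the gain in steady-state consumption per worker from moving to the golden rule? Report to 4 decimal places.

Δc ≈ 0.1914

Capital per worker breaks even when investment replaces (n + δ)·k; here n + δ = 0.088.
Current steady state (s = 0.19): k* = (0.19/0.088)^(1/0.63) ≈ 3.3930, y* = 3.3930^0.37 ≈ 1.5715, c* = (1−0.19)·1.5715 ≈ 1.2729.
Setting f'(k) = n+δ gives 0.37·k^(0.37−1) = 0.088, hence k_gold = (0.37/0.088)^(1/0.63) ≈ 9.7731.
y_gold = 9.7731^0.37 ≈ 2.3244, c_gold = y_gold − 0.088·k_gold ≈ 1.4644.
Gain: Δc = 1.4644 − 1.2729 ≈ 0.1914.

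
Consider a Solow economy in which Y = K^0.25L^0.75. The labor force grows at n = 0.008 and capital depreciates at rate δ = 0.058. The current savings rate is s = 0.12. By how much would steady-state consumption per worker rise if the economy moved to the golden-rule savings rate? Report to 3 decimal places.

Δc ≈ 0.095

Capital per worker breaks even when investment replaces (n + δ)·k; here n + δ = 0.066.
Current steady state (s = 0.12): k* = (0.12/0.066)^(1/0.75) ≈ 2.2191, y* = 2.2191^0.25 ≈ 1.2205, c* = (1−0.12)·1.2205 ≈ 1.0741.
At the golden rule the marginal product of capital equals n+δ: 0.25·k^(0.25−1) = 0.066. Solving, k_gold = (0.25/0.066)^(1/0.75) ≈ 5.9047.
y_gold = 5.9047^0.25 ≈ 1.5588, c_gold = y_gold − 0.066·k_gold ≈ 1.1691.
Gain: Δc = 1.1691 − 1.0741 ≈ 0.0951.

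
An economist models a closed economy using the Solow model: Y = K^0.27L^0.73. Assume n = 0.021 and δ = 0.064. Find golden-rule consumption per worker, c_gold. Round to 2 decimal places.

c_gold ≈ 1.12

Capital per worker breaks even when investment replaces (n + δ)·k; here n + δ = 0.085.
Maximizing c = f(k) − (n+δ)·k gives f'(k) = n+δ, i.e. 0.27·k^(0.27−1) = 0.085, so k_gold = (0.27/0.085)^(1/0.73) ≈ 4.8707.
y_gold = 4.8707^0.27 ≈ 1.5334.
c_gold = y_gold − (n+δ)·k_gold = 1.5334 − 0.085·4.8707 ≈ 1.1194.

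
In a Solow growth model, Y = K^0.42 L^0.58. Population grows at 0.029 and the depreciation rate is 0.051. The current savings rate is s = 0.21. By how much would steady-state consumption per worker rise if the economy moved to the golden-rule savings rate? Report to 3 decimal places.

Break-even investment rate: n + δ = 0.029 + 0.051 = 0.08.
Current steady state (s = 0.21): k* = (0.21/0.08)^(1/0.58) ≈ 5.2800, y* = 5.2800^0.42 ≈ 2.0114, c* = (1−0.21)·2.0114 ≈ 1.5890.
Setting f'(k) = n+δ gives 0.42·k^(0.42−1) = 0.08, hence k_gold = (0.42/0.08)^(1/0.58) ≈ 17.4443.
y_gold = 17.4443^0.42 ≈ 3.3227, c_gold = y_gold − 0.08·k_gold ≈ 1.9272.
Gain: Δc = 1.9272 − 1.5890 ≈ 0.3381.

Δc ≈ 0.338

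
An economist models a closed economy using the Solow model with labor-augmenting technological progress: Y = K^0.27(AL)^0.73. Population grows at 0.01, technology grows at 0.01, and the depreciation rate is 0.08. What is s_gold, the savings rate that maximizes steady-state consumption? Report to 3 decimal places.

s_gold = 0.270

Break-even investment rate: n + g + δ = 0.01 + 0.01 + 0.08 = 0.1.
At the golden rule MPK = n+g+δ, and in any Cobb-Douglas steady state s = (n+g+δ)·k/y = MPK·k/y = capital's share 0.27.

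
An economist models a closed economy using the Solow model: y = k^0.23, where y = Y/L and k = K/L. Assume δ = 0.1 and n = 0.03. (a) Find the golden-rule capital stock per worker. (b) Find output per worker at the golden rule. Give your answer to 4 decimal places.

(a) k_gold ≈ 2.0980; (b) y_gold ≈ 1.1858

Break-even investment rate: n + δ = 0.03 + 0.1 = 0.13.
Maximizing c = f(k) − (n+δ)·k gives f'(k) = n+δ, i.e. 0.23·k^(0.23−1) = 0.13, so k_gold = (0.23/0.13)^(1/0.77) ≈ 2.0980.
y_gold = 2.0980^0.23 ≈ 1.1858.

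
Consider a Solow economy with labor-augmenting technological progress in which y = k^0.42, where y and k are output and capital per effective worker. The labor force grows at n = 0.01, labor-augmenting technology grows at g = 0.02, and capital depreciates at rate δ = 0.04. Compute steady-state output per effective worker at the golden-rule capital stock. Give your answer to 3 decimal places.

Capital per effective worker breaks even when investment replaces (n + g + δ)·k; here n + g + δ = 0.07.
At the golden rule the marginal product of capital equals n+g+δ: 0.42·k^(0.42−1) = 0.07. Solving, k_gold = (0.42/0.07)^(1/0.58) ≈ 21.9604.
Output: y_gold = k_gold^0.42 = 21.9604^0.42 ≈ 3.6601.

y_gold ≈ 3.660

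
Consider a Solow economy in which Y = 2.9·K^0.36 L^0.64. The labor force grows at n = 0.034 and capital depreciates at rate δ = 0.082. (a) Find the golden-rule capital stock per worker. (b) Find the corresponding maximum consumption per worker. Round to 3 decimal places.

Capital per worker breaks even when investment replaces (n + δ)·k; here n + δ = 0.116.
Golden rule sets MPK = n+δ: 0.36·2.9·k^(0.36−1) = 0.116, so k_gold = (0.36·2.9/0.116)^(1/0.64) ≈ 30.9745.
y_gold = 2.9·30.9745^0.36 ≈ 9.9807; c_gold = y_gold − 0.116·k_gold ≈ 6.3876.

(a) k_gold ≈ 30.974; (b) c_gold ≈ 6.388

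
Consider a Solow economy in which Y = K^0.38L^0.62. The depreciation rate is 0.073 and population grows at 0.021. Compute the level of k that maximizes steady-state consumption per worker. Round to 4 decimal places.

k_gold ≈ 9.5165

Break-even investment rate: n + δ = 0.021 + 0.073 = 0.094.
Maximizing c = f(k) − (n+δ)·k gives f'(k) = n+δ, i.e. 0.38·k^(0.38−1) = 0.094, so k_gold = (0.38/0.094)^(1/0.62) ≈ 9.5165.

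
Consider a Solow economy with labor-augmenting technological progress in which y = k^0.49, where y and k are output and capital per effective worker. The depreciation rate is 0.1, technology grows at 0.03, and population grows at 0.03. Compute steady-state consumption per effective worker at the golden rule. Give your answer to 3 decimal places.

n + g + δ = 0.03 + 0.03 + 0.1 = 0.16.
Setting f'(k) = n+g+δ gives 0.49·k^(0.49−1) = 0.16, hence k_gold = (0.49/0.16)^(1/0.51) ≈ 8.9762.
y_gold = 8.9762^0.49 ≈ 2.9310.
c_gold = y_gold − (n+g+δ)·k_gold = 2.9310 − 0.16·8.9762 ≈ 1.4948.

c_gold ≈ 1.495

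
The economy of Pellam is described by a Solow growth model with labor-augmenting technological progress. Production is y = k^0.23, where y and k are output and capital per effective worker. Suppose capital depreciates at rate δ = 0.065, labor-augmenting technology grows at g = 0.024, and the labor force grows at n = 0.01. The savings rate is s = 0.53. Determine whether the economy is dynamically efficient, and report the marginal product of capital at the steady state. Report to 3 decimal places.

The effective depreciation rate is n + g + δ = 0.01 + 0.024 + 0.065 = 0.099.
Steady-state k*: s·k^0.23 = 0.099·k gives k* = (0.53/0.099)^(1/0.77) ≈ 8.8366.
MPK = 0.23·8.8366^(-0.77) ≈ 0.0430.
MPK < n+g+δ = 0.099, so the economy is dynamically inefficient (over-saving).

dynamically inefficient; MPK ≈ 0.043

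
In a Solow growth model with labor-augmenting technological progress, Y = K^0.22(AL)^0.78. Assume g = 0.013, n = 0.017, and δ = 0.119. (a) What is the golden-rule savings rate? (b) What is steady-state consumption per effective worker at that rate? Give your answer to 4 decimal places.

(a) s_gold = 0.2200; (b) c_gold ≈ 0.8706

The effective depreciation rate is n + g + δ = 0.017 + 0.013 + 0.119 = 0.149.
For Cobb-Douglas, s_gold equals capital's share: s_gold = 0.22.
Golden rule sets MPK = n+g+δ: 0.22·k^(0.22−1) = 0.149, so k_gold = (0.22/0.149)^(1/0.78) ≈ 1.6480.
y_gold = 1.6480^0.22 ≈ 1.1162; c_gold = (1−0.22)·y_gold ≈ 0.8706.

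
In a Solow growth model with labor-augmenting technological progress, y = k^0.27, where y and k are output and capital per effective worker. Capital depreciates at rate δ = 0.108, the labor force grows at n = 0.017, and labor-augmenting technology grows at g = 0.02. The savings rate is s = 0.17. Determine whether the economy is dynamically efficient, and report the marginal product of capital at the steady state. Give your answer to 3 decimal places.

dynamically efficient; MPK ≈ 0.230

n + g + δ = 0.017 + 0.02 + 0.108 = 0.145.
Steady-state k*: s·k^0.27 = 0.145·k gives k* = (0.17/0.145)^(1/0.73) ≈ 1.2435.
MPK = 0.27·1.2435^(-0.73) ≈ 0.2303.
MPK > n+g+δ = 0.145, so the economy is dynamically efficient (under-saving).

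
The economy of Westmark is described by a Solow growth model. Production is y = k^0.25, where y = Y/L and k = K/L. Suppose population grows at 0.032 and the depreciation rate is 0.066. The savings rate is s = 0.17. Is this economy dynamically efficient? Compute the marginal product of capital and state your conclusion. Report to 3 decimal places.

n + δ = 0.032 + 0.066 = 0.098.
Steady-state k*: s·k^0.25 = 0.098·k gives k* = (0.17/0.098)^(1/0.75) ≈ 2.0843.
MPK = 0.25·2.0843^(-0.75) ≈ 0.1441.
MPK > n+δ = 0.098, so the economy is dynamically efficient (under-saving).

dynamically efficient; MPK ≈ 0.144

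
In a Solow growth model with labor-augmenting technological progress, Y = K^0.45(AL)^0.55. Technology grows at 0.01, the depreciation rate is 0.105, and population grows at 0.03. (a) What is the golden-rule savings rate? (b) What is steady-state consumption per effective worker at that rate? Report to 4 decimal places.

The effective depreciation rate is n + g + δ = 0.03 + 0.01 + 0.105 = 0.145.
For Cobb-Douglas, s_gold equals capital's share: s_gold = 0.45.
Maximizing c = f(k) − (n+g+δ)·k gives f'(k) = n+g+δ, i.e. 0.45·k^(0.45−1) = 0.145, so k_gold = (0.45/0.145)^(1/0.55) ≈ 7.8390.
y_gold = 7.8390^0.45 ≈ 2.5259; c_gold = (1−0.45)·y_gold ≈ 1.3893.

(a) s_gold = 0.4500; (b) c_gold ≈ 1.3893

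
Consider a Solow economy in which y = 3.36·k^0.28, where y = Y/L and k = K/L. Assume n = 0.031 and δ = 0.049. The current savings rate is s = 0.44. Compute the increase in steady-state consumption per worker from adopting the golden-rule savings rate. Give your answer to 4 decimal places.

Break-even investment rate: n + δ = 0.031 + 0.049 = 0.08.
Current steady state (s = 0.44): k* = (0.44·3.36/0.08)^(1/0.72) ≈ 57.4524, y* = 3.36·57.4524^0.28 ≈ 10.4459, c* = (1−0.44)·10.4459 ≈ 5.8497.
Maximizing c = f(k) − (n+δ)·k gives f'(k) = n+δ, i.e. 0.28·3.36·k^(0.28−1) = 0.08, so k_gold = (0.28·3.36/0.08)^(1/0.72) ≈ 30.6674.
y_gold = 3.36·30.6674^0.28 ≈ 8.7621, c_gold = y_gold − 0.08·k_gold ≈ 6.3087.
Gain: Δc = 6.3087 − 5.8497 ≈ 0.4590.

Δc ≈ 0.4590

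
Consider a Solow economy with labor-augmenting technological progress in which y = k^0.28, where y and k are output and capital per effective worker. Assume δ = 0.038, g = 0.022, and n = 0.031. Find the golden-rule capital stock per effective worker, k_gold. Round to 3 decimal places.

Break-even investment rate: n + g + δ = 0.031 + 0.022 + 0.038 = 0.091.
Setting f'(k) = n+g+δ gives 0.28·k^(0.28−1) = 0.091, hence k_gold = (0.28/0.091)^(1/0.72) ≈ 4.7636.

k_gold ≈ 4.764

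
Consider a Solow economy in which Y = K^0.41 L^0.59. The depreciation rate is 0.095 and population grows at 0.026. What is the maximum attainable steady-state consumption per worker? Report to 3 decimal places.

c_gold ≈ 1.378

Break-even investment rate: n + δ = 0.026 + 0.095 = 0.121.
At the golden rule the marginal product of capital equals n+δ: 0.41·k^(0.41−1) = 0.121. Solving, k_gold = (0.41/0.121)^(1/0.59) ≈ 7.9123.
y_gold = 7.9123^0.41 ≈ 2.3351.
c_gold = y_gold − (n+δ)·k_gold = 2.3351 − 0.121·7.9123 ≈ 1.3777.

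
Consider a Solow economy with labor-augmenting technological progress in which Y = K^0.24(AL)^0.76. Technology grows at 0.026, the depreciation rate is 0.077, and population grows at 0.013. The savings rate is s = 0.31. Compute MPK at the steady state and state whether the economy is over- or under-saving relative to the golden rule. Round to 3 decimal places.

n + g + δ = 0.013 + 0.026 + 0.077 = 0.116.
Steady-state k*: s·k^0.24 = 0.116·k gives k* = (0.31/0.116)^(1/0.76) ≈ 3.6451.
MPK = 0.24·3.6451^(-0.76) ≈ 0.0898.
MPK < n+g+δ = 0.116, so the economy is dynamically inefficient (over-saving).

over-saving; MPK ≈ 0.090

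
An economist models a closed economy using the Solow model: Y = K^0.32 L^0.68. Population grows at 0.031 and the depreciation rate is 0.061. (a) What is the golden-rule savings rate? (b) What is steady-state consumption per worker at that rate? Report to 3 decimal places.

The effective depreciation rate is n + δ = 0.031 + 0.061 = 0.092.
For Cobb-Douglas, s_gold equals capital's share: s_gold = 0.32.
Maximizing c = f(k) − (n+δ)·k gives f'(k) = n+δ, i.e. 0.32·k^(0.32−1) = 0.092, so k_gold = (0.32/0.092)^(1/0.68) ≈ 6.2535.
y_gold = 6.2535^0.32 ≈ 1.7979; c_gold = (1−0.32)·y_gold ≈ 1.2226.

(a) s_gold = 0.320; (b) c_gold ≈ 1.223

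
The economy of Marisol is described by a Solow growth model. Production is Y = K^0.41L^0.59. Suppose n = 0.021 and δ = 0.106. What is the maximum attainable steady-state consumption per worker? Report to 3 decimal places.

c_gold ≈ 1.332

The effective depreciation rate is n + δ = 0.021 + 0.106 = 0.127.
Golden rule sets MPK = n+δ: 0.41·k^(0.41−1) = 0.127, so k_gold = (0.41/0.127)^(1/0.59) ≈ 7.2892.
y_gold = 7.2892^0.41 ≈ 2.2579.
c_gold = y_gold − (n+δ)·k_gold = 2.2579 − 0.127·7.2892 ≈ 1.3321.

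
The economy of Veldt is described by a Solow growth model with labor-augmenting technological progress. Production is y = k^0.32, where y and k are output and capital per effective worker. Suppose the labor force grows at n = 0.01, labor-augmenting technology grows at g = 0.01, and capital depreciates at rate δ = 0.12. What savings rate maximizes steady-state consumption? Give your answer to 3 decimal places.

s_gold = 0.320

The effective depreciation rate is n + g + δ = 0.01 + 0.01 + 0.12 = 0.14.
At the golden rule MPK = n+g+δ, and in any Cobb-Douglas steady state s = (n+g+δ)·k/y = MPK·k/y = capital's share 0.32.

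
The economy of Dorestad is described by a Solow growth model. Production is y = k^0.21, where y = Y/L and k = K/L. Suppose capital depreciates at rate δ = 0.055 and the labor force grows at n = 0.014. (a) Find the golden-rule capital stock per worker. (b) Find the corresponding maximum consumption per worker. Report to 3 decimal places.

(a) k_gold ≈ 4.091; (b) c_gold ≈ 1.062

n + δ = 0.014 + 0.055 = 0.069.
Golden rule sets MPK = n+δ: 0.21·k^(0.21−1) = 0.069, so k_gold = (0.21/0.069)^(1/0.79) ≈ 4.0913.
y_gold = 4.0913^0.21 ≈ 1.3443; c_gold = y_gold − 0.069·k_gold ≈ 1.0620.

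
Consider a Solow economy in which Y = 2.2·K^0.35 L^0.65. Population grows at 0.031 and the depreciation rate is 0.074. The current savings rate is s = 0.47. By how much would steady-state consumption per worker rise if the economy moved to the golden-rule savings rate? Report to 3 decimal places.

Δc ≈ 0.185

Capital per worker breaks even when investment replaces (n + δ)·k; here n + δ = 0.105.
Current steady state (s = 0.47): k* = (0.47·2.2/0.105)^(1/0.65) ≈ 33.7444, y* = 2.2·33.7444^0.35 ≈ 7.5386, c* = (1−0.47)·7.5386 ≈ 3.9955.
Golden rule sets MPK = n+δ: 0.35·2.2·k^(0.35−1) = 0.105, so k_gold = (0.35·2.2/0.105)^(1/0.65) ≈ 21.4404.
y_gold = 2.2·21.4404^0.35 ≈ 6.4321, c_gold = y_gold − 0.105·k_gold ≈ 4.1809.
Gain: Δc = 4.1809 − 3.9955 ≈ 0.1854.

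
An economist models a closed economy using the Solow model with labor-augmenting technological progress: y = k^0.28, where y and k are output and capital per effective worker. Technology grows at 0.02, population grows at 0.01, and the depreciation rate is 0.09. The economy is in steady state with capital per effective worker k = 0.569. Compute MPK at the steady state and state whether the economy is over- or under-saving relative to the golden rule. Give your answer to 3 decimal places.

Capital per effective worker breaks even when investment replaces (n + g + δ)·k; here n + g + δ = 0.12.
MPK = 0.28·k^(0.28−1) = 0.28·0.569^(-0.72) ≈ 0.4202.
MPK > 0.12, so the economy is dynamically efficient (under-saving).

under-saving; MPK ≈ 0.420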